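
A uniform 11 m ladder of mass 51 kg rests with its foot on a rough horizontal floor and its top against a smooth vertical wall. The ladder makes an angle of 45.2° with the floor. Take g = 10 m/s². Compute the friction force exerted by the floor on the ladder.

Torques about the foot: N_wall · 11 sin 45.2° = 51×10×5.5 cos 45.2° → N_wall = 253.23 N.
ΣF_x = 0: f_floor = N_wall = 253.23 N.

f ≈ 253 N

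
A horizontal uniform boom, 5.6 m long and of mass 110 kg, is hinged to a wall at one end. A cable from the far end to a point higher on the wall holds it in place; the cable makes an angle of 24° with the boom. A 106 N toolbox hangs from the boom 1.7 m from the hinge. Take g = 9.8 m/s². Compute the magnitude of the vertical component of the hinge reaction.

|H_y| ≈ 613 N

Take torques about the hinge: T sin 24° · 5.6 = 110×9.8×2.8 + 106×1.7 = 3198.6 N·m.
So T = 3198.6 / (0.4067 × 5.6) = 1404.3 N.
ΣF_y = 0: H_y = (110×9.8 + 106) − T sin 24° = 1184 − 571.18 = 612.82 N.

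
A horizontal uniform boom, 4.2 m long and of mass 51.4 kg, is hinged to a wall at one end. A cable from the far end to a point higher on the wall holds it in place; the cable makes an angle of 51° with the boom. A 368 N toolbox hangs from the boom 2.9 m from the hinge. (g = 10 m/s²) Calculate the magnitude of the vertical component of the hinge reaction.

|H_y| ≈ 371 N

Take torques about the hinge: T sin 51° · 4.2 = 51.4×10×2.1 + 368×2.9 = 2146.6 N·m.
So T = 2146.6 / (0.7771 × 4.2) = 657.66 N.
ΣF_y = 0: H_y = (51.4×10 + 368) − T sin 51° = 882 − 511.1 = 370.9 N.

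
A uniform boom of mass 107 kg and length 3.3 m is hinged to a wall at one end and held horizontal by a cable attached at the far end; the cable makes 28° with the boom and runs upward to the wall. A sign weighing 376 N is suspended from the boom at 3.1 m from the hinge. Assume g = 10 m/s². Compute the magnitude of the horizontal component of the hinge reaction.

Take torques about the hinge: T sin 28° · 3.3 = 107×10×1.65 + 376×3.1 = 2931.1 N·m.
So T = 2931.1 / (0.4695 × 3.3) = 1891.9 N.
ΣF_x = 0: H_x = T cos 28° = 1670.5 N.

H_x ≈ 1670 N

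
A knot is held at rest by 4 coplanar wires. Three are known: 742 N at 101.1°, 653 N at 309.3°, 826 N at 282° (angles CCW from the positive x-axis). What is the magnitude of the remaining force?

F ≈ 734 N

Sum the known components: ΣF_x = 442.5 N, ΣF_y = -585.1 N.
For equilibrium the remaining force must supply (−ΣF_x, −ΣF_y) = (-442.5, 585.1) N.
Magnitude = √((-442.5)² + (585.1)²) = 733.6 N; direction = atan2(585.1, -442.5) = 127.1°.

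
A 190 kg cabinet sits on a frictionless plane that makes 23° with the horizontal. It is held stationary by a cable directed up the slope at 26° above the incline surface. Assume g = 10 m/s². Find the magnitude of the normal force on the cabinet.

Take axes along and perpendicular to the incline. Weight components: W sin 23° = 742.4 N down-slope, W cos 23° = 1749 N into the surface.
Along incline: T cos 26° = W sin 23° → T = 826 N.
Perpendicular: N = W cos 23° − T sin 26° = 1387 N.

N ≈ 1390 N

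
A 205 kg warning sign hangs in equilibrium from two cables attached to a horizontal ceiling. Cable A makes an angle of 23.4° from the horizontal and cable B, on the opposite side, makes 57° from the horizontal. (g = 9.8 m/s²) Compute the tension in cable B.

T_B ≈ 1870 N

Weight W = 205 × 9.8 = 2009 N acts straight down.
Horizontal: T_A cos 23.4° = T_B cos 57°  →  T_A = 0.5934 T_B.
Vertical: T_A sin 23.4° + T_B sin 57° = 2009.
Substituting the horizontal relation into the vertical equation gives 1.074 T_B = 2009, so T_B = 1870 N.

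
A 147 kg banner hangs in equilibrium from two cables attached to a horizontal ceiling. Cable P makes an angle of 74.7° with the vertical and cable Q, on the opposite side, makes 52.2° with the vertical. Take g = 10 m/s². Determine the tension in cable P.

Angles from the horizontal: cable P is 90° − 74.7° = 15.3°, cable Q is 90° − 52.2° = 37.8°.
Weight W = 147 × 10 = 1470 N acts straight down.
Horizontal: T_P cos 15.3° = T_Q cos 37.8°  →  T_Q = 1.221 T_P.
Vertical: T_P sin 15.3° + T_Q sin 37.8° = 1470.
Substituting the horizontal relation into the vertical equation gives 1.012 T_P = 1470, so T_P = 1452 N.

T_P ≈ 1450 N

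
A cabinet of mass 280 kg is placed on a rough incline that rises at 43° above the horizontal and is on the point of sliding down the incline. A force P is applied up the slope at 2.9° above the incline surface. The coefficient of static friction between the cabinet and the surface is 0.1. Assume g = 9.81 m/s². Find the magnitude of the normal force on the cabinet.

N ≈ 1920 N

On the verge of sliding down the incline, friction equals μN and acts up the slope.
Perpendicular: N + P sin 2.9° = W cos 43° = 2009 N.
Along incline: P cos 2.9° + μN = W sin 43° with W sin 43° = 1873 N.
Solving the pair for P and N: P = 1683 N, N = 1924 N (and f = μN = 192.4 N).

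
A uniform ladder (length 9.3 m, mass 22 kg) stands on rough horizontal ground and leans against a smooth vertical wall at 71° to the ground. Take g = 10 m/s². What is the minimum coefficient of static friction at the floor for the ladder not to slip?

μ_min ≈ 0.172

ΣF_y = 0: N_floor = 22×10 = 220 N.
Torques about the foot: N_wall · 9.3 sin 71° = 22×10×4.65 cos 71° → N_wall = 37.876 N.
ΣF_x = 0: f_floor = N_wall = 37.876 N.
μ_min = f_floor / N_floor = 37.876 / 220 = 0.1722.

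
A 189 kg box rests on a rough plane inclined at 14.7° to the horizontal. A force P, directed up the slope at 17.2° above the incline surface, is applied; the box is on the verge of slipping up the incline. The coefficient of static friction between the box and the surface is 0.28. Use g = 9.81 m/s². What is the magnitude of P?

On the verge of sliding up the incline, friction equals μN and acts down the slope.
Perpendicular: N + P sin 17.2° = W cos 14.7° = 1793 N.
Along incline: P cos 17.2° = W sin 14.7° + μN  with W sin 14.7° = 470.5 N.
Solving the pair for P and N: P = 937 N, N = 1516 N (and f = μN = 424.6 N).

P ≈ 937 N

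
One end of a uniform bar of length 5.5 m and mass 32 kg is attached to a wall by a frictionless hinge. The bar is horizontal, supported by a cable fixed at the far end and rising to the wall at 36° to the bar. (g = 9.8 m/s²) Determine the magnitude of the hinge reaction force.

Take torques about the hinge: T sin 36° · 5.5 = 32×9.8×2.75 = 862.4 N·m.
So T = 862.4 / (0.5878 × 5.5) = 266.76 N.
ΣF_x = 0: H_x = T cos 36° = 215.82 N.
ΣF_y = 0: H_y = (32×9.8) − T sin 36° = 313.6 − 156.8 = 156.8 N.
|H| = √(H_x² + H_y²) = √((215.82)² + (156.8)²) = 266.76 N.

|H| ≈ 267 N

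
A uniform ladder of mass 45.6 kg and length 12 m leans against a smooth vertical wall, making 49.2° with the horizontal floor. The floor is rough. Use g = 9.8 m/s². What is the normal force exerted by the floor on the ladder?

N_floor ≈ 447 N

ΣF_y = 0: N_floor = 45.6×9.8 = 446.88 N.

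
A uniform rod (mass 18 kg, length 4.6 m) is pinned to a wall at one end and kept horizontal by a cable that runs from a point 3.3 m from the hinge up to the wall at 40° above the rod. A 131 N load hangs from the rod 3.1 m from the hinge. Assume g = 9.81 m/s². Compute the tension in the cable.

Take torques about the hinge: T sin 40° · 3.3 = 18×9.81×2.3 + 131×3.1 = 812.23 N·m.
So T = 812.23 / (0.6428 × 3.3) = 382.91 N.

T ≈ 383 N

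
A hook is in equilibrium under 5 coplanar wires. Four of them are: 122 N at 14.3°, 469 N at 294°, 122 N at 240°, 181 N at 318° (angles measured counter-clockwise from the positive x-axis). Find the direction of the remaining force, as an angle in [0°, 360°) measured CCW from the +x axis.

θ ≈ 121°

Sum the known components: ΣF_x = 382.5 N, ΣF_y = -625.1 N.
For equilibrium the remaining force must supply (−ΣF_x, −ΣF_y) = (-382.5, 625.1) N.
Magnitude = √((-382.5)² + (625.1)²) = 732.8 N; direction = atan2(625.1, -382.5) = 121.5°.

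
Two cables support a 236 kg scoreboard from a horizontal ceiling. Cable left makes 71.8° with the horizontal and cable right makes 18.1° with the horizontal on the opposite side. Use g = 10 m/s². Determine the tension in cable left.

T_left ≈ 2240 N

Weight W = 236 × 10 = 2360 N acts straight down.
Horizontal: T_left cos 71.8° = T_right cos 18.1°  →  T_right = 0.3286 T_left.
Vertical: T_left sin 71.8° + T_right sin 18.1° = 2360.
Substituting the horizontal relation into the vertical equation gives 1.052 T_left = 2360, so T_left = 2243 N.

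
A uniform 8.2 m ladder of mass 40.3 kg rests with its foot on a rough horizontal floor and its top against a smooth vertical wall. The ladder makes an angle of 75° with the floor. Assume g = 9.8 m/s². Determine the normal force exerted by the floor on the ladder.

N_floor ≈ 395 N

ΣF_y = 0: N_floor = 40.3×9.8 = 394.94 N.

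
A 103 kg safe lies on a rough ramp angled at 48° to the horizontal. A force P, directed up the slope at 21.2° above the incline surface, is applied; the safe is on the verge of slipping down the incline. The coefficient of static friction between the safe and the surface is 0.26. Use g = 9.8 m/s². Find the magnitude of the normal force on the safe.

On the verge of sliding down the incline, friction equals μN and acts up the slope.
Perpendicular: N + P sin 21.2° = W cos 48° = 675.4 N.
Along incline: P cos 21.2° + μN = W sin 48° with W sin 48° = 750.1 N.
Solving the pair for P and N: P = 685.3 N, N = 427.6 N (and f = μN = 111.2 N).

N ≈ 428 N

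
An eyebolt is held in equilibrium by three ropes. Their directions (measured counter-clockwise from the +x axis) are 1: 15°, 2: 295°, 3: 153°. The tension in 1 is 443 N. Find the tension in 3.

T_3 ≈ 709 N

Resolve: ΣF_x = 443 cos 15° + T_2 cos 295° + T_3 cos 153° = 0.
        ΣF_y = 443 sin 15° + T_2 sin 295° + T_3 sin 153° = 0.
The known terms sum to (427.9, 114.7) N, so 0.4226 T_2 − 0.8910 T_3 = -427.9 and -0.9063 T_2 + 0.4540 T_3 = -114.7.
Solving simultaneously: T_2 = 481.5 N, T_3 = 708.6 N.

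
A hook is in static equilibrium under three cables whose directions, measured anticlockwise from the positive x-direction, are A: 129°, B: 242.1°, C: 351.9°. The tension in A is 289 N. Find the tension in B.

Resolve: ΣF_x = 289 cos 129° + T_B cos 242.1° + T_C cos 351.9° = 0.
        ΣF_y = 289 sin 129° + T_B sin 242.1° + T_C sin 351.9° = 0.
The known terms sum to (-181.9, 224.6) N, so -0.4679 T_B + 0.9900 T_C = 181.9 and -0.8838 T_B − 0.1409 T_C = -224.6.
Solving simultaneously: T_B = 209.1 N, T_C = 282.5 N.

T_B ≈ 209 N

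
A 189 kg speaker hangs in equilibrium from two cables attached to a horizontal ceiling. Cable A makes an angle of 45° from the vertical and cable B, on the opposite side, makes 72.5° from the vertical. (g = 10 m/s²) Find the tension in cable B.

Angles from the horizontal: cable A is 90° − 45° = 45°, cable B is 90° − 72.5° = 17.5°.
Weight W = 189 × 10 = 1890 N acts straight down.
Horizontal: T_A cos 45° = T_B cos 17.5°  →  T_A = 1.349 T_B.
Vertical: T_A sin 45° + T_B sin 17.5° = 1890.
Substituting the horizontal relation into the vertical equation gives 1.254 T_B = 1890, so T_B = 1507 N.

T_B ≈ 1510 N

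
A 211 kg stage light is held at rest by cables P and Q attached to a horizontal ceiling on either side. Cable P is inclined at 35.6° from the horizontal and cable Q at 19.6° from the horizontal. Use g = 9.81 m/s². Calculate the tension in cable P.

T_P ≈ 2370 N

Weight W = 211 × 9.81 = 2070 N acts straight down.
Horizontal: T_P cos 35.6° = T_Q cos 19.6°  →  T_Q = 0.8631 T_P.
Vertical: T_P sin 35.6° + T_Q sin 19.6° = 2070.
Substituting the horizontal relation into the vertical equation gives 0.8717 T_P = 2070, so T_P = 2375 N.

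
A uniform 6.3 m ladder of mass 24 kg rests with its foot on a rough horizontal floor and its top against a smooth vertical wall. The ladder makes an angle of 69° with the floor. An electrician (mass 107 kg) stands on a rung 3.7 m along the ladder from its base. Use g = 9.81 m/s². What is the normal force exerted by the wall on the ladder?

Torques about the foot: N_wall · 6.3 sin 69° = 24×9.81×3.15 cos 69° + 107×9.81×3.7 cos 69° → N_wall = 281.83 N.

N_wall ≈ 282 N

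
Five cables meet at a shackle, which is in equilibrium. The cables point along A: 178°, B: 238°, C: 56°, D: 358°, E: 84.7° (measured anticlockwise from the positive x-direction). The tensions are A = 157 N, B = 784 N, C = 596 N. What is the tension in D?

T_D ≈ 223 N

Resolve: ΣF_x = 157 cos 178° + 784 cos 238° + 596 cos 56° + T_D cos 358° + T_E cos 84.7° = 0.
        ΣF_y = 157 sin 178° + 784 sin 238° + 596 sin 56° + T_D sin 358° + T_E sin 84.7° = 0.
The known terms sum to (-239.1, -165.3) N, so 0.9994 T_D + 0.0924 T_E = 239.1 and -0.0349 T_D + 0.9957 T_E = 165.3.
Solving simultaneously: T_D = 223.2 N, T_E = 173.8 N.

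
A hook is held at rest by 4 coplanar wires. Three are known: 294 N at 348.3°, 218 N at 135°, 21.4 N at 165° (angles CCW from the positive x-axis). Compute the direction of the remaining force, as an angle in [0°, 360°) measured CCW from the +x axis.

θ ≈ 222°

Sum the known components: ΣF_x = 113.1 N, ΣF_y = 100.1 N.
For equilibrium the remaining force must supply (−ΣF_x, −ΣF_y) = (-113.1, -100.1) N.
Magnitude = √((-113.1)² + (-100.1)²) = 151 N; direction = atan2(-100.1, -113.1) = 221.5°.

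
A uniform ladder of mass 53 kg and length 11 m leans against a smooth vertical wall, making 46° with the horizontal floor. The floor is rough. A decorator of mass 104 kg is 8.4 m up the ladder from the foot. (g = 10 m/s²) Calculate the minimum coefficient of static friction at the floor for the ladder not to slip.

ΣF_y = 0: N_floor = 53×10 + 104×10 = 1570 N.
Torques about the foot: N_wall · 11 sin 46° = 53×10×5.5 cos 46° + 104×10×8.4 cos 46° → N_wall = 1022.8 N.
ΣF_x = 0: f_floor = N_wall = 1022.8 N.
μ_min = f_floor / N_floor = 1022.8 / 1570 = 0.6515.

μ_min ≈ 0.651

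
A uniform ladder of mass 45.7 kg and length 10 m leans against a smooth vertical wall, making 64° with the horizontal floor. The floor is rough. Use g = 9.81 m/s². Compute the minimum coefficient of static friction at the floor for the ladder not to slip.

ΣF_y = 0: N_floor = 45.7×9.81 = 448.32 N.
Torques about the foot: N_wall · 10 sin 64° = 45.7×9.81×5 cos 64° → N_wall = 109.33 N.
ΣF_x = 0: f_floor = N_wall = 109.33 N.
μ_min = f_floor / N_floor = 109.33 / 448.32 = 0.2439.

μ_min ≈ 0.244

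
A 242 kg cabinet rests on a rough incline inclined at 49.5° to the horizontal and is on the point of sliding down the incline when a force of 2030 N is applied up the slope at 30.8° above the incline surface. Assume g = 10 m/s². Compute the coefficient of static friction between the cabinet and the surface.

μ ≈ 0.181

On the verge of sliding down the incline, friction is at its maximum μN and acts up the slope.
Perpendicular to incline: N = W cos 49.5° − P sin 30.8° = 1572 − 1039 = 532.2 N.
Along incline: P cos 30.8° + μN = W sin 49.5° → μ = (W sin 49.5° − P cos 30.8°) / N = 0.1813.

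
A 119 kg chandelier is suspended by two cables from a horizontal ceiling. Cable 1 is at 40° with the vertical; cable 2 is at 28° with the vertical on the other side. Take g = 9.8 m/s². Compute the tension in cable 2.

Angles from the horizontal: cable 1 is 90° − 40° = 50°, cable 2 is 90° − 28° = 62°.
Weight W = 119 × 9.8 = 1166 N acts straight down.
Horizontal: T_1 cos 50° = T_2 cos 62°  →  T_1 = 0.7304 T_2.
Vertical: T_1 sin 50° + T_2 sin 62° = 1166.
Substituting the horizontal relation into the vertical equation gives 1.442 T_2 = 1166, so T_2 = 808.5 N.

T_2 ≈ 808 N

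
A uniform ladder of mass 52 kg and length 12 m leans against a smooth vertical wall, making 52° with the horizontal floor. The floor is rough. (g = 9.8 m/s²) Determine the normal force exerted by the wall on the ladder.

Torques about the foot: N_wall · 12 sin 52° = 52×9.8×6 cos 52° → N_wall = 199.07 N.

N_wall ≈ 199 N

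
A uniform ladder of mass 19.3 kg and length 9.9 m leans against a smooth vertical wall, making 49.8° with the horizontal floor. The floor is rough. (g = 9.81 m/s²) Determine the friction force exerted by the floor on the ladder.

f ≈ 80 N

Torques about the foot: N_wall · 9.9 sin 49.8° = 19.3×9.81×4.95 cos 49.8° → N_wall = 79.999 N.
ΣF_x = 0: f_floor = N_wall = 79.999 N.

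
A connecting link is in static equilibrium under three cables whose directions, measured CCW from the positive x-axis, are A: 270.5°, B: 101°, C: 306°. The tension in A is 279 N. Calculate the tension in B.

T_B ≈ 383 N

Resolve: ΣF_x = 279 cos 270.5° + T_B cos 101° + T_C cos 306° = 0.
        ΣF_y = 279 sin 270.5° + T_B sin 101° + T_C sin 306° = 0.
The known terms sum to (2.435, -279) N, so -0.1908 T_B + 0.5878 T_C = -2.435 and 0.9816 T_B − 0.8090 T_C = 279.
Solving simultaneously: T_B = 383.4 N, T_C = 120.3 N.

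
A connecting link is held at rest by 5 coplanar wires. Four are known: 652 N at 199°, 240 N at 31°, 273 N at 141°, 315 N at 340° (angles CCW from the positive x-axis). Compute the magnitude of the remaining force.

Sum the known components: ΣF_x = -326.9 N, ΣF_y = -24.59 N.
For equilibrium the remaining force must supply (−ΣF_x, −ΣF_y) = (326.9, 24.59) N.
Magnitude = √((326.9)² + (24.59)²) = 327.8 N; direction = atan2(24.59, 326.9) = 4.3°.

F ≈ 328 N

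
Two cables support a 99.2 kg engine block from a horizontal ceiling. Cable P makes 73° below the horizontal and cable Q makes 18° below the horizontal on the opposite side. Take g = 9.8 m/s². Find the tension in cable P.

T_P ≈ 925 N

Weight W = 99.2 × 9.8 = 972.2 N acts straight down.
Horizontal: T_P cos 73° = T_Q cos 18°  →  T_Q = 0.3074 T_P.
Vertical: T_P sin 73° + T_Q sin 18° = 972.2.
Substituting the horizontal relation into the vertical equation gives 1.051 T_P = 972.2, so T_P = 924.7 N.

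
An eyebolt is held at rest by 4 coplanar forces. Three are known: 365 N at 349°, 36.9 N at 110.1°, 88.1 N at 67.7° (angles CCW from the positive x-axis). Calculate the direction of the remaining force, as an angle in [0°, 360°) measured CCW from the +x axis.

Sum the known components: ΣF_x = 379 N, ΣF_y = 46.52 N.
For equilibrium the remaining force must supply (−ΣF_x, −ΣF_y) = (-379, -46.52) N.
Magnitude = √((-379)² + (-46.52)²) = 381.9 N; direction = atan2(-46.52, -379) = 187.0°.

θ ≈ 187°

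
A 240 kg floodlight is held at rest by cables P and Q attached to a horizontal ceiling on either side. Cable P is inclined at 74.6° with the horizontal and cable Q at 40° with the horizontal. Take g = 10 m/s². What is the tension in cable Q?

Weight W = 240 × 10 = 2400 N acts straight down.
Horizontal: T_P cos 74.6° = T_Q cos 40°  →  T_P = 2.885 T_Q.
Vertical: T_P sin 74.6° + T_Q sin 40° = 2400.
Substituting the horizontal relation into the vertical equation gives 3.424 T_Q = 2400, so T_Q = 701 N.

T_Q ≈ 701 N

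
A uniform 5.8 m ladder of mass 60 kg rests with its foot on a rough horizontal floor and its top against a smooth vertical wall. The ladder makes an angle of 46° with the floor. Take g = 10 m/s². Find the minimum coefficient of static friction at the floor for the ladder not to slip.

μ_min ≈ 0.483

ΣF_y = 0: N_floor = 60×10 = 600 N.
Torques about the foot: N_wall · 5.8 sin 46° = 60×10×2.9 cos 46° → N_wall = 289.71 N.
ΣF_x = 0: f_floor = N_wall = 289.71 N.
μ_min = f_floor / N_floor = 289.71 / 600 = 0.4828.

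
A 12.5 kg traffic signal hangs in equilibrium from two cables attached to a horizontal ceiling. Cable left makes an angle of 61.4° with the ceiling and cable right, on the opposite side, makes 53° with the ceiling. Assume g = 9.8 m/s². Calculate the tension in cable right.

T_right ≈ 64.4 N

Weight W = 12.5 × 9.8 = 122.5 N acts straight down.
Horizontal: T_left cos 61.4° = T_right cos 53°  →  T_left = 1.257 T_right.
Vertical: T_left sin 61.4° + T_right sin 53° = 122.5.
Substituting the horizontal relation into the vertical equation gives 1.902 T_right = 122.5, so T_right = 64.39 N.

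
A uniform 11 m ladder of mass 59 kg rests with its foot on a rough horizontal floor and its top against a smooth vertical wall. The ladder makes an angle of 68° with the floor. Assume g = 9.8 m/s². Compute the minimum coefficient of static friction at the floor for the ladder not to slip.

ΣF_y = 0: N_floor = 59×9.8 = 578.2 N.
Torques about the foot: N_wall · 11 sin 68° = 59×9.8×5.5 cos 68° → N_wall = 116.8 N.
ΣF_x = 0: f_floor = N_wall = 116.8 N.
μ_min = f_floor / N_floor = 116.8 / 578.2 = 0.202.

μ_min ≈ 0.202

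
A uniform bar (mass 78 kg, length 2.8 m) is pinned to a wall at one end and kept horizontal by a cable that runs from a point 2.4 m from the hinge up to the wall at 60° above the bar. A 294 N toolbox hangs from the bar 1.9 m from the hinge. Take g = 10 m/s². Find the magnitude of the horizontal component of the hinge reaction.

Take torques about the hinge: T sin 60° · 2.4 = 78×10×1.4 + 294×1.9 = 1650.6 N·m.
So T = 1650.6 / (0.8660 × 2.4) = 794.15 N.
ΣF_x = 0: H_x = T cos 60° = 397.07 N.

H_x ≈ 397 N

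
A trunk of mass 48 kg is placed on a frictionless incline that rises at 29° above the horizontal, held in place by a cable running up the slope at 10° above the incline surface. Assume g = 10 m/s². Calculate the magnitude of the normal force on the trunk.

Take axes along and perpendicular to the incline. Weight components: W sin 29° = 232.7 N down-slope, W cos 29° = 419.8 N into the surface.
Along incline: T cos 10° = W sin 29° → T = 236.3 N.
Perpendicular: N = W cos 29° − T sin 10° = 378.8 N.

N ≈ 379 N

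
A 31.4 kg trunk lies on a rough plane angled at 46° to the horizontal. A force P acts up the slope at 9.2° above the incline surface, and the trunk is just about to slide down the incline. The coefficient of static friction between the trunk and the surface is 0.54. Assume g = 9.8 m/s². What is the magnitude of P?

P ≈ 118 N

On the verge of sliding down the incline, friction equals μN and acts up the slope.
Perpendicular: N + P sin 9.2° = W cos 46° = 213.8 N.
Along incline: P cos 9.2° + μN = W sin 46° with W sin 46° = 221.4 N.
Solving the pair for P and N: P = 117.6 N, N = 195 N (and f = μN = 105.3 N).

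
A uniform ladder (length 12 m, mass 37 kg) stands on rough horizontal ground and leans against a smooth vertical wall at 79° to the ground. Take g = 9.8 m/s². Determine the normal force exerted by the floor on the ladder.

ΣF_y = 0: N_floor = 37×9.8 = 362.6 N.

N_floor ≈ 363 N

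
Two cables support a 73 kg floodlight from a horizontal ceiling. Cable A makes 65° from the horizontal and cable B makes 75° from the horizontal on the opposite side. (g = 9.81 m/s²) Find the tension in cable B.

T_B ≈ 471 N

Weight W = 73 × 9.81 = 716.1 N acts straight down.
Horizontal: T_A cos 65° = T_B cos 75°  →  T_A = 0.6124 T_B.
Vertical: T_A sin 65° + T_B sin 75° = 716.1.
Substituting the horizontal relation into the vertical equation gives 1.521 T_B = 716.1, so T_B = 470.8 N.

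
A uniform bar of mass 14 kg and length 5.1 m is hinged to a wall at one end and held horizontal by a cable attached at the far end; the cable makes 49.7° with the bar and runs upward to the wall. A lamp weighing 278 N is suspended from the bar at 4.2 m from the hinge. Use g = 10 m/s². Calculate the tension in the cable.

T ≈ 392 N

Take torques about the hinge: T sin 49.7° · 5.1 = 14×10×2.55 + 278×4.2 = 1524.6 N·m.
So T = 1524.6 / (0.7627 × 5.1) = 391.97 N.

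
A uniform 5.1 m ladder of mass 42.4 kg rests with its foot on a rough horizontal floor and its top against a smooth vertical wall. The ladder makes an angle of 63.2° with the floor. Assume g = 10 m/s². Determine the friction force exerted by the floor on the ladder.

f ≈ 107 N

Torques about the foot: N_wall · 5.1 sin 63.2° = 42.4×10×2.55 cos 63.2° → N_wall = 107.09 N.
ΣF_x = 0: f_floor = N_wall = 107.09 N.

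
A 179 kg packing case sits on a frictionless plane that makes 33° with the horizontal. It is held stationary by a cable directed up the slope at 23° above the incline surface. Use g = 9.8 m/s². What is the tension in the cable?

T ≈ 1040 N

Take axes along and perpendicular to the incline. Weight components: W sin 33° = 955.4 N down-slope, W cos 33° = 1471 N into the surface.
Along incline: T cos 23° = W sin 33° → T = 1038 N.
Perpendicular: N = W cos 33° − T sin 23° = 1066 N.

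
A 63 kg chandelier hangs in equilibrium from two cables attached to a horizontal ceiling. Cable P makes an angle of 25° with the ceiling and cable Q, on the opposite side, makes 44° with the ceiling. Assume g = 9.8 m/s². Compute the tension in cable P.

Weight W = 63 × 9.8 = 617.4 N acts straight down.
Horizontal: T_P cos 25° = T_Q cos 44°  →  T_Q = 1.26 T_P.
Vertical: T_P sin 25° + T_Q sin 44° = 617.4.
Substituting the horizontal relation into the vertical equation gives 1.298 T_P = 617.4, so T_P = 475.7 N.

T_P ≈ 476 N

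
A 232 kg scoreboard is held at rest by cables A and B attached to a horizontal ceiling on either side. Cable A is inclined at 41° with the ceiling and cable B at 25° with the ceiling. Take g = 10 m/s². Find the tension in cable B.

Weight W = 232 × 10 = 2320 N acts straight down.
Horizontal: T_A cos 41° = T_B cos 25°  →  T_A = 1.201 T_B.
Vertical: T_A sin 41° + T_B sin 25° = 2320.
Substituting the horizontal relation into the vertical equation gives 1.21 T_B = 2320, so T_B = 1917 N.

T_B ≈ 1920 N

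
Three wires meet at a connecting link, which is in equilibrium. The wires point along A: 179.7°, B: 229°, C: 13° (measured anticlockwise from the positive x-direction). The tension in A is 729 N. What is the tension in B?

T_B ≈ 285 N

Resolve: ΣF_x = 729 cos 179.7° + T_B cos 229° + T_C cos 13° = 0.
        ΣF_y = 729 sin 179.7° + T_B sin 229° + T_C sin 13° = 0.
The known terms sum to (-729, 3.817) N, so -0.6561 T_B + 0.9744 T_C = 729 and -0.7547 T_B + 0.2250 T_C = -3.817.
Solving simultaneously: T_B = 285.3 N, T_C = 940.3 N.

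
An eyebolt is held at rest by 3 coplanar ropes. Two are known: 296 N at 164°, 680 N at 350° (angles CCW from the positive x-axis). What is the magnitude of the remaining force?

F ≈ 387 N

Sum the known components: ΣF_x = 385.1 N, ΣF_y = -36.49 N.
For equilibrium the remaining force must supply (−ΣF_x, −ΣF_y) = (-385.1, 36.49) N.
Magnitude = √((-385.1)² + (36.49)²) = 386.9 N; direction = atan2(36.49, -385.1) = 174.6°.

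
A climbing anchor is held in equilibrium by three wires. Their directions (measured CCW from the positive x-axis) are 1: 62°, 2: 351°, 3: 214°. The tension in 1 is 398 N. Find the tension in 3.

Resolve: ΣF_x = 398 cos 62° + T_2 cos 351° + T_3 cos 214° = 0.
        ΣF_y = 398 sin 62° + T_2 sin 351° + T_3 sin 214° = 0.
The known terms sum to (186.8, 351.4) N, so 0.9877 T_2 − 0.8290 T_3 = -186.8 and -0.1564 T_2 − 0.5592 T_3 = -351.4.
Solving simultaneously: T_2 = 274 N, T_3 = 551.8 N.

T_3 ≈ 552 N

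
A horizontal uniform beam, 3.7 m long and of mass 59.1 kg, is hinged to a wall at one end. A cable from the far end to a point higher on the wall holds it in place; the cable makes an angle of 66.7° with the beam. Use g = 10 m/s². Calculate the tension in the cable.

T ≈ 322 N

Take torques about the hinge: T sin 66.7° · 3.7 = 59.1×10×1.85 = 1093.4 N·m.
So T = 1093.4 / (0.9184 × 3.7) = 321.74 N.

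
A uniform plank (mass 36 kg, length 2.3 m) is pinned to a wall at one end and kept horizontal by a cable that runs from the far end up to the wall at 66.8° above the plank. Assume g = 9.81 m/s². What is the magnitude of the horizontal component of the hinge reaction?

H_x ≈ 75.7 N

Take torques about the hinge: T sin 66.8° · 2.3 = 36×9.81×1.15 = 406.13 N·m.
So T = 406.13 / (0.9191 × 2.3) = 192.12 N.
ΣF_x = 0: H_x = T cos 66.8° = 75.682 N.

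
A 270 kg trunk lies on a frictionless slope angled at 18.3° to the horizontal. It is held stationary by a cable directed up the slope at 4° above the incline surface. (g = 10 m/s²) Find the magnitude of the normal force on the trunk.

Take axes along and perpendicular to the incline. Weight components: W sin 18.3° = 847.8 N down-slope, W cos 18.3° = 2563 N into the surface.
Along incline: T cos 4° = W sin 18.3° → T = 849.8 N.
Perpendicular: N = W cos 18.3° − T sin 4° = 2504 N.

N ≈ 2500 N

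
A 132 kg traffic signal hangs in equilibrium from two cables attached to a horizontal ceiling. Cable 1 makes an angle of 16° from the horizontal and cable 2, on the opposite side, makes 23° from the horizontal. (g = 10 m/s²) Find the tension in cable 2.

T_2 ≈ 2020 N

Weight W = 132 × 10 = 1320 N acts straight down.
Horizontal: T_1 cos 16° = T_2 cos 23°  →  T_1 = 0.9576 T_2.
Vertical: T_1 sin 16° + T_2 sin 23° = 1320.
Substituting the horizontal relation into the vertical equation gives 0.6547 T_2 = 1320, so T_2 = 2016 N.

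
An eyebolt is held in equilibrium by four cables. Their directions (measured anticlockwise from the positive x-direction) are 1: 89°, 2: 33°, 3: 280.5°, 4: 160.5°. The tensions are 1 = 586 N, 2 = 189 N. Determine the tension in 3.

T_3 ≈ 815 N

Resolve: ΣF_x = 586 cos 89° + 189 cos 33° + T_3 cos 280.5° + T_4 cos 160.5° = 0.
        ΣF_y = 586 sin 89° + 189 sin 33° + T_3 sin 280.5° + T_4 sin 160.5° = 0.
The known terms sum to (168.7, 688.8) N, so 0.1822 T_3 − 0.9426 T_4 = -168.7 and -0.9833 T_3 + 0.3338 T_4 = -688.8.
Solving simultaneously: T_3 = 814.8 N, T_4 = 336.5 N.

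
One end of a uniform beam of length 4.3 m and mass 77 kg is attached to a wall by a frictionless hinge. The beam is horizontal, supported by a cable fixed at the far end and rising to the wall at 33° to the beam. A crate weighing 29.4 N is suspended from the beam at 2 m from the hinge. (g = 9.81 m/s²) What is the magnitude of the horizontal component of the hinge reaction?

H_x ≈ 603 N

Take torques about the hinge: T sin 33° · 4.3 = 77×9.81×2.15 + 29.4×2 = 1682.8 N·m.
So T = 1682.8 / (0.5446 × 4.3) = 718.57 N.
ΣF_x = 0: H_x = T cos 33° = 602.64 N.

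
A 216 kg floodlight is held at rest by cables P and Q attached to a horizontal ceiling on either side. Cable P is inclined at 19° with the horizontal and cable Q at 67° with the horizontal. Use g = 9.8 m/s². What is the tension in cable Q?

Weight W = 216 × 9.8 = 2117 N acts straight down.
Horizontal: T_P cos 19° = T_Q cos 67°  →  T_P = 0.4132 T_Q.
Vertical: T_P sin 19° + T_Q sin 67° = 2117.
Substituting the horizontal relation into the vertical equation gives 1.055 T_Q = 2117, so T_Q = 2006 N.

T_Q ≈ 2010 N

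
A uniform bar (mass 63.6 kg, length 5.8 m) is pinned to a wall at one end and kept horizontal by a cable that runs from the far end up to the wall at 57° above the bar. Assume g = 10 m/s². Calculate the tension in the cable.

T ≈ 379 N

Take torques about the hinge: T sin 57° · 5.8 = 63.6×10×2.9 = 1844.4 N·m.
So T = 1844.4 / (0.8387 × 5.8) = 379.17 N.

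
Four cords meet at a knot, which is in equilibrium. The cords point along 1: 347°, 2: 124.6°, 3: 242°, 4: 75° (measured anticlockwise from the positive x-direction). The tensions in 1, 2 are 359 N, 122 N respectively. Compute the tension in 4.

Resolve: ΣF_x = 359 cos 347° + 122 cos 124.6° + T_3 cos 242° + T_4 cos 75° = 0.
        ΣF_y = 359 sin 347° + 122 sin 124.6° + T_3 sin 242° + T_4 sin 75° = 0.
The known terms sum to (280.5, 19.67) N, so -0.4695 T_3 + 0.2588 T_4 = -280.5 and -0.8829 T_3 + 0.9659 T_4 = -19.67.
Solving simultaneously: T_3 = 1182 N, T_4 = 1060 N.

T_4 ≈ 1060 N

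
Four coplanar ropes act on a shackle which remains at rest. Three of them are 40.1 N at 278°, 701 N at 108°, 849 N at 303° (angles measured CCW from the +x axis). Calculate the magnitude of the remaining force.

Sum the known components: ΣF_x = 251.4 N, ΣF_y = -85.05 N.
For equilibrium the remaining force must supply (−ΣF_x, −ΣF_y) = (-251.4, 85.05) N.
Magnitude = √((-251.4)² + (85.05)²) = 265.4 N; direction = atan2(85.05, -251.4) = 161.3°.

F ≈ 265 N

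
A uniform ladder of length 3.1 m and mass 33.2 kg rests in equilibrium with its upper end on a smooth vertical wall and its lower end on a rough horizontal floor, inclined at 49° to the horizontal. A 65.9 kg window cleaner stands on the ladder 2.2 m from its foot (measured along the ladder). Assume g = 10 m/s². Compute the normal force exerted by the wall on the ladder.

N_wall ≈ 551 N

Torques about the foot: N_wall · 3.1 sin 49° = 33.2×10×1.55 cos 49° + 65.9×10×2.2 cos 49° → N_wall = 550.85 N.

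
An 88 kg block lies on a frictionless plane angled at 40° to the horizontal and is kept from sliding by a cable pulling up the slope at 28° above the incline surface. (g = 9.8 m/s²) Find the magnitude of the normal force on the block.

Take axes along and perpendicular to the incline. Weight components: W sin 40° = 554.3 N down-slope, W cos 40° = 660.6 N into the surface.
Along incline: T cos 28° = W sin 40° → T = 627.8 N.
Perpendicular: N = W cos 40° − T sin 28° = 365.9 N.

N ≈ 366 N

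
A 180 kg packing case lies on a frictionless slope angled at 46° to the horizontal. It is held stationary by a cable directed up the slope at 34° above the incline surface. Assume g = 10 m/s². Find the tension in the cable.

Take axes along and perpendicular to the incline. Weight components: W sin 46° = 1295 N down-slope, W cos 46° = 1250 N into the surface.
Along incline: T cos 34° = W sin 46° → T = 1562 N.
Perpendicular: N = W cos 46° − T sin 34° = 377 N.

T ≈ 1560 N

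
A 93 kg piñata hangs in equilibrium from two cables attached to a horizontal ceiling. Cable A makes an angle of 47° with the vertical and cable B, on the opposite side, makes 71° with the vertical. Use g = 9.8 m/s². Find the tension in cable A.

Angles from the horizontal: cable A is 90° − 47° = 43°, cable B is 90° − 71° = 19°.
Weight W = 93 × 9.8 = 911.4 N acts straight down.
Horizontal: T_A cos 43° = T_B cos 19°  →  T_B = 0.7735 T_A.
Vertical: T_A sin 43° + T_B sin 19° = 911.4.
Substituting the horizontal relation into the vertical equation gives 0.9338 T_A = 911.4, so T_A = 976 N.

T_A ≈ 976 N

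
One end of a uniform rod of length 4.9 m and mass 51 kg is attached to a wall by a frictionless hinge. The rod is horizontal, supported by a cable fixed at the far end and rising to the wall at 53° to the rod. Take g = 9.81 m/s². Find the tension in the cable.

T ≈ 313 N

Take torques about the hinge: T sin 53° · 4.9 = 51×9.81×2.45 = 1225.8 N·m.
So T = 1225.8 / (0.7986 × 4.9) = 313.23 N.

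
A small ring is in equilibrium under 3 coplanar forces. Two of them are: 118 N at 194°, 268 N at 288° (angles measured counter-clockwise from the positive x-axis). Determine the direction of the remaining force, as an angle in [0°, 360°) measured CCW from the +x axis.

θ ≈ 83.6°

Sum the known components: ΣF_x = -31.68 N, ΣF_y = -283.4 N.
For equilibrium the remaining force must supply (−ΣF_x, −ΣF_y) = (31.68, 283.4) N.
Magnitude = √((31.68)² + (283.4)²) = 285.2 N; direction = atan2(283.4, 31.68) = 83.6°.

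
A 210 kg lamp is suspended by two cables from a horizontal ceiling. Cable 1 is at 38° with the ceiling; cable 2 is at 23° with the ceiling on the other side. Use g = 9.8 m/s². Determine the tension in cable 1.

T_1 ≈ 2170 N

Weight W = 210 × 9.8 = 2058 N acts straight down.
Horizontal: T_1 cos 38° = T_2 cos 23°  →  T_2 = 0.8561 T_1.
Vertical: T_1 sin 38° + T_2 sin 23° = 2058.
Substituting the horizontal relation into the vertical equation gives 0.9502 T_1 = 2058, so T_1 = 2166 N.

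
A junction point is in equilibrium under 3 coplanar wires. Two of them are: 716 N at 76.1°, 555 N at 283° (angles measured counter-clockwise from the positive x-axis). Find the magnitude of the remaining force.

F ≈ 335 N

Sum the known components: ΣF_x = 296.9 N, ΣF_y = 154.3 N.
For equilibrium the remaining force must supply (−ΣF_x, −ΣF_y) = (-296.9, -154.3) N.
Magnitude = √((-296.9)² + (-154.3)²) = 334.5 N; direction = atan2(-154.3, -296.9) = 207.5°.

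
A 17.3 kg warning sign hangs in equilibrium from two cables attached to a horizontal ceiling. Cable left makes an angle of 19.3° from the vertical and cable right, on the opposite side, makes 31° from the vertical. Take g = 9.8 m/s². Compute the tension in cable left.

Angles from the horizontal: cable left is 90° − 19.3° = 70.7°, cable right is 90° − 31° = 59°.
Weight W = 17.3 × 9.8 = 169.5 N acts straight down.
Horizontal: T_left cos 70.7° = T_right cos 59°  →  T_right = 0.6417 T_left.
Vertical: T_left sin 70.7° + T_right sin 59° = 169.5.
Substituting the horizontal relation into the vertical equation gives 1.494 T_left = 169.5, so T_left = 113.5 N.

T_left ≈ 113 N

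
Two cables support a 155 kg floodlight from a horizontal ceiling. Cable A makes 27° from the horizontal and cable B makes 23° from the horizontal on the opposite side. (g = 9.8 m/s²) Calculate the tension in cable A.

Weight W = 155 × 9.8 = 1519 N acts straight down.
Horizontal: T_A cos 27° = T_B cos 23°  →  T_B = 0.968 T_A.
Vertical: T_A sin 27° + T_B sin 23° = 1519.
Substituting the horizontal relation into the vertical equation gives 0.8322 T_A = 1519, so T_A = 1825 N.

T_A ≈ 1830 N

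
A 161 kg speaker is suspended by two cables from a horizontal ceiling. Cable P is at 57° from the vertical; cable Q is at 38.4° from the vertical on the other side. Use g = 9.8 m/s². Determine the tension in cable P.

T_P ≈ 984 N

Angles from the horizontal: cable P is 90° − 57° = 33°, cable Q is 90° − 38.4° = 51.6°.
Weight W = 161 × 9.8 = 1578 N acts straight down.
Horizontal: T_P cos 33° = T_Q cos 51.6°  →  T_Q = 1.35 T_P.
Vertical: T_P sin 33° + T_Q sin 51.6° = 1578.
Substituting the horizontal relation into the vertical equation gives 1.603 T_P = 1578, so T_P = 984.4 N.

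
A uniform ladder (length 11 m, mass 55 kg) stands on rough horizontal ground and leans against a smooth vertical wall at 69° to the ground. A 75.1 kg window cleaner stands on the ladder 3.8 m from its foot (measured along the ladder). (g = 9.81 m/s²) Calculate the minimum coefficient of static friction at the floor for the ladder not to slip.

μ_min ≈ 0.158

ΣF_y = 0: N_floor = 55×9.81 + 75.1×9.81 = 1276.3 N.
Torques about the foot: N_wall · 11 sin 69° = 55×9.81×5.5 cos 69° + 75.1×9.81×3.8 cos 69° → N_wall = 201.25 N.
ΣF_x = 0: f_floor = N_wall = 201.25 N.
μ_min = f_floor / N_floor = 201.25 / 1276.3 = 0.1577.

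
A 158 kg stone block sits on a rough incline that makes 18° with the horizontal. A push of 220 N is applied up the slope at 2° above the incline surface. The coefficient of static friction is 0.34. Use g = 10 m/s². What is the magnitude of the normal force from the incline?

Axes along / perpendicular to the incline. W sin 18° = 488.2 N down-slope; W cos 18° = 1503 N into the surface.
Perpendicular: N = W cos 18° − P sin 2° = 1503 − 7.678 = 1495 N.
Along incline: P cos 2° + f = W sin 18° (friction acts up-slope) → f = 488.2 − 219.9 = 268.4 N.
|f| = 268.4 N ≤ μN = 508.3 N, so the stone block is indeed static.

N ≈ 1490 N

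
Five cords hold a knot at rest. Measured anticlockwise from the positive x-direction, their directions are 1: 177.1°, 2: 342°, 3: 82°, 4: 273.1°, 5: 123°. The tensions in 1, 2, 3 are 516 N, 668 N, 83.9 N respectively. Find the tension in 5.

T_5 ≈ 253 N

Resolve: ΣF_x = 516 cos 177.1° + 668 cos 342° + 83.9 cos 82° + T_4 cos 273.1° + T_5 cos 123° = 0.
        ΣF_y = 516 sin 177.1° + 668 sin 342° + 83.9 sin 82° + T_4 sin 273.1° + T_5 sin 123° = 0.
The known terms sum to (131.6, -97.23) N, so 0.0541 T_4 − 0.5446 T_5 = -131.6 and -0.9985 T_4 + 0.8387 T_5 = 97.23.
Solving simultaneously: T_4 = 115.2 N, T_5 = 253.2 N.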